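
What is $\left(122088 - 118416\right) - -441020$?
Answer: $444692$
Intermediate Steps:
$\left(122088 - 118416\right) - -441020 = 3672 + 441020 = 444692$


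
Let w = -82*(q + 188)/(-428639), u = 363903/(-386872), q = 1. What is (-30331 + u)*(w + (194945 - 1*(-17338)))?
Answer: -1067762020835689389225/165828427208 ≈ -6.4390e+9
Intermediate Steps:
u = -363903/386872 (u = 363903*(-1/386872) = -363903/386872 ≈ -0.94063)
w = 15498/428639 (w = -82*(1 + 188)/(-428639) = -82*189*(-1/428639) = -15498*(-1/428639) = 15498/428639 ≈ 0.036156)
(-30331 + u)*(w + (194945 - 1*(-17338))) = (-30331 - 363903/386872)*(15498/428639 + (194945 - 1*(-17338))) = -11734578535*(15498/428639 + (194945 + 17338))/386872 = -11734578535*(15498/428639 + 212283)/386872 = -11734578535/386872*90992788335/428639 = -1067762020835689389225/165828427208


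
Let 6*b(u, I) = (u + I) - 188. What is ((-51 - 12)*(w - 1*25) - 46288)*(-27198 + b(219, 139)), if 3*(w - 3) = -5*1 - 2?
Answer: 3647935295/3 ≈ 1.2160e+9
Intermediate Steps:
b(u, I) = -94/3 + I/6 + u/6 (b(u, I) = ((u + I) - 188)/6 = ((I + u) - 188)/6 = (-188 + I + u)/6 = -94/3 + I/6 + u/6)
w = 2/3 (w = 3 + (-5*1 - 2)/3 = 3 + (-5 - 2)/3 = 3 + (1/3)*(-7) = 3 - 7/3 = 2/3 ≈ 0.66667)
((-51 - 12)*(w - 1*25) - 46288)*(-27198 + b(219, 139)) = ((-51 - 12)*(2/3 - 1*25) - 46288)*(-27198 + (-94/3 + (1/6)*139 + (1/6)*219)) = (-63*(2/3 - 25) - 46288)*(-27198 + (-94/3 + 139/6 + 73/2)) = (-63*(-73/3) - 46288)*(-27198 + 85/3) = (1533 - 46288)*(-81509/3) = -44755*(-81509/3) = 3647935295/3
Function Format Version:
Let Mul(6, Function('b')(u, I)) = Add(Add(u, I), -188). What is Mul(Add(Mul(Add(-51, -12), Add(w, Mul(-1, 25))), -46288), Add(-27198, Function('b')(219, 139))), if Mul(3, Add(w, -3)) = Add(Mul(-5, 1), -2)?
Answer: Rational(3647935295, 3) ≈ 1.2160e+9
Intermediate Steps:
Function('b')(u, I) = Add(Rational(-94, 3), Mul(Rational(1, 6), I), Mul(Rational(1, 6), u)) (Function('b')(u, I) = Mul(Rational(1, 6), Add(Add(u, I), -188)) = Mul(Rational(1, 6), Add(Add(I, u), -188)) = Mul(Rational(1, 6), Add(-188, I, u)) = Add(Rational(-94, 3), Mul(Rational(1, 6), I), Mul(Rational(1, 6), u)))
w = Rational(2, 3) (w = Add(3, Mul(Rational(1, 3), Add(Mul(-5, 1), -2))) = Add(3, Mul(Rational(1, 3), Add(-5, -2))) = Add(3, Mul(Rational(1, 3), -7)) = Add(3, Rational(-7, 3)) = Rational(2, 3) ≈ 0.66667)
Mul(Add(Mul(Add(-51, -12), Add(w, Mul(-1, 25))), -46288), Add(-27198, Function('b')(219, 139))) = Mul(Add(Mul(Add(-51, -12), Add(Rational(2, 3), Mul(-1, 25))), -46288), Add(-27198, Add(Rational(-94, 3), Mul(Rational(1, 6), 139), Mul(Rational(1, 6), 219)))) = Mul(Add(Mul(-63, Add(Rational(2, 3), -25)), -46288), Add(-27198, Add(Rational(-94, 3), Rational(139, 6), Rational(73, 2)))) = Mul(Add(Mul(-63, Rational(-73, 3)), -46288), Add(-27198, Rational(85, 3))) = Mul(Add(1533, -46288), Rational(-81509, 3)) = Mul(-44755, Rational(-81509, 3)) = Rational(3647935295, 3)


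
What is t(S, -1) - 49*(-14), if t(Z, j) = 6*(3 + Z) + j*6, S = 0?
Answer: 698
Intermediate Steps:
t(Z, j) = 18 + 6*Z + 6*j (t(Z, j) = (18 + 6*Z) + 6*j = 18 + 6*Z + 6*j)
t(S, -1) - 49*(-14) = (18 + 6*0 + 6*(-1)) - 49*(-14) = (18 + 0 - 6) + 686 = 12 + 686 = 698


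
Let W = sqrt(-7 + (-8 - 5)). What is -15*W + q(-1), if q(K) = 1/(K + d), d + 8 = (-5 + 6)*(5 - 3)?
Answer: -1/7 - 30*I*sqrt(5) ≈ -0.14286 - 67.082*I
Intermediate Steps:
d = -6 (d = -8 + (-5 + 6)*(5 - 3) = -8 + 1*2 = -8 + 2 = -6)
q(K) = 1/(-6 + K) (q(K) = 1/(K - 6) = 1/(-6 + K))
W = 2*I*sqrt(5) (W = sqrt(-7 - 13) = sqrt(-20) = 2*I*sqrt(5) ≈ 4.4721*I)
-15*W + q(-1) = -30*I*sqrt(5) + 1/(-6 - 1) = -30*I*sqrt(5) + 1/(-7) = -30*I*sqrt(5) - 1/7 = -1/7 - 30*I*sqrt(5)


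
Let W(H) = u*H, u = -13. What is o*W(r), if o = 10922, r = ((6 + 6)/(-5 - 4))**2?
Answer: -2271776/9 ≈ -2.5242e+5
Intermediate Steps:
r = 16/9 (r = (12/(-9))**2 = (12*(-1/9))**2 = (-4/3)**2 = 16/9 ≈ 1.7778)
W(H) = -13*H
o*W(r) = 10922*(-13*16/9) = 10922*(-208/9) = -2271776/9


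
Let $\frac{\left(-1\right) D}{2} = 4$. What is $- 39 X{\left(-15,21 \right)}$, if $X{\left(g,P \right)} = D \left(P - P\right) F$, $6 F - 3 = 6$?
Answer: $0$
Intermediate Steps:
$D = -8$ ($D = \left(-2\right) 4 = -8$)
$F = \frac{3}{2}$ ($F = \frac{1}{2} + \frac{1}{6} \cdot 6 = \frac{1}{2} + 1 = \frac{3}{2} \approx 1.5$)
$X{\left(g,P \right)} = 0$ ($X{\left(g,P \right)} = - 8 \left(P - P\right) \frac{3}{2} = \left(-8\right) 0 \cdot \frac{3}{2} = 0 \cdot \frac{3}{2} = 0$)
$- 39 X{\left(-15,21 \right)} = \left(-39\right) 0 = 0$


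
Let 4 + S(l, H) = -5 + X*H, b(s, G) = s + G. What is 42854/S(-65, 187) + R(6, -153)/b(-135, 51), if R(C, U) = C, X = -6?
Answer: -601087/15834 ≈ -37.962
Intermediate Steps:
b(s, G) = G + s
S(l, H) = -9 - 6*H (S(l, H) = -4 + (-5 - 6*H) = -9 - 6*H)
42854/S(-65, 187) + R(6, -153)/b(-135, 51) = 42854/(-9 - 6*187) + 6/(51 - 135) = 42854/(-9 - 1122) + 6/(-84) = 42854/(-1131) + 6*(-1/84) = 42854*(-1/1131) - 1/14 = -42854/1131 - 1/14 = -601087/15834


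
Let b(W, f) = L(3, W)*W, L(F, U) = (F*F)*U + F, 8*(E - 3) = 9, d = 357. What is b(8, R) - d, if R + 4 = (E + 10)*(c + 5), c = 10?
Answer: 243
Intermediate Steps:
E = 33/8 (E = 3 + (1/8)*9 = 3 + 9/8 = 33/8 ≈ 4.1250)
L(F, U) = F + U*F**2 (L(F, U) = F**2*U + F = U*F**2 + F = F + U*F**2)
R = 1663/8 (R = -4 + (33/8 + 10)*(10 + 5) = -4 + (113/8)*15 = -4 + 1695/8 = 1663/8 ≈ 207.88)
b(W, f) = W*(3 + 9*W) (b(W, f) = (3*(1 + 3*W))*W = (3 + 9*W)*W = W*(3 + 9*W))
b(8, R) - d = 3*8*(1 + 3*8) - 1*357 = 3*8*(1 + 24) - 357 = 3*8*25 - 357 = 600 - 357 = 243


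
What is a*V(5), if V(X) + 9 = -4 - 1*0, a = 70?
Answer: -910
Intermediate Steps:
V(X) = -13 (V(X) = -9 + (-4 - 1*0) = -9 + (-4 + 0) = -9 - 4 = -13)
a*V(5) = 70*(-13) = -910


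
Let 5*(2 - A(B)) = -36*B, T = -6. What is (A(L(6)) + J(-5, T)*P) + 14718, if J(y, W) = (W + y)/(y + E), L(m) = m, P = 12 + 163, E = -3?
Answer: 600153/40 ≈ 15004.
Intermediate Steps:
P = 175
J(y, W) = (W + y)/(-3 + y) (J(y, W) = (W + y)/(y - 3) = (W + y)/(-3 + y))
A(B) = 2 + 36*B/5 (A(B) = 2 - (-36)*B/5 = 2 + 36*B/5)
(A(L(6)) + J(-5, T)*P) + 14718 = ((2 + (36/5)*6) + ((-6 - 5)/(-3 - 5))*175) + 14718 = ((2 + 216/5) + (-11/(-8))*175) + 14718 = (226/5 - 1/8*(-11)*175) + 14718 = (226/5 + (11/8)*175) + 14718 = (226/5 + 1925/8) + 14718 = 11433/40 + 14718 = 600153/40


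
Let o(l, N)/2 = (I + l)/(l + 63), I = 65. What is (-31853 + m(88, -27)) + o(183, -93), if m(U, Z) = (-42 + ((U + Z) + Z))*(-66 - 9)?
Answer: -3843871/123 ≈ -31251.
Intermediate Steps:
m(U, Z) = 3150 - 150*Z - 75*U (m(U, Z) = (-42 + (U + 2*Z))*(-75) = (-42 + U + 2*Z)*(-75) = 3150 - 150*Z - 75*U)
o(l, N) = 2*(65 + l)/(63 + l) (o(l, N) = 2*((65 + l)/(l + 63)) = 2*((65 + l)/(63 + l)) = 2*(65 + l)/(63 + l))
(-31853 + m(88, -27)) + o(183, -93) = (-31853 + (3150 - 150*(-27) - 75*88)) + 2*(65 + 183)/(63 + 183) = (-31853 + (3150 + 4050 - 6600)) + 2*248/246 = (-31853 + 600) + 2*(1/246)*248 = -31253 + 248/123 = -3843871/123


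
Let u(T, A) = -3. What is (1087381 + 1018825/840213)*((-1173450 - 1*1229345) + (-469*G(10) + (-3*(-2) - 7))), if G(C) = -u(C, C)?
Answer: -732186136154440178/280071 ≈ -2.6143e+12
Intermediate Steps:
G(C) = 3 (G(C) = -1*(-3) = 3)
(1087381 + 1018825/840213)*((-1173450 - 1*1229345) + (-469*G(10) + (-3*(-2) - 7))) = (1087381 + 1018825/840213)*((-1173450 - 1*1229345) + (-469*3 + (-3*(-2) - 7))) = (1087381 + 1018825*(1/840213))*((-1173450 - 1229345) + (-1407 + (6 - 7))) = (1087381 + 1018825/840213)*(-2402795 + (-1407 - 1)) = 913632670978*(-2402795 - 1408)/840213 = (913632670978/840213)*(-2404203) = -732186136154440178/280071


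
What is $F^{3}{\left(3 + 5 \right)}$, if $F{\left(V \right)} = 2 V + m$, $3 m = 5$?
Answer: $\frac{148877}{27} \approx 5514.0$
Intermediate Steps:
$m = \frac{5}{3}$ ($m = \frac{1}{3} \cdot 5 = \frac{5}{3} \approx 1.6667$)
$F{\left(V \right)} = \frac{5}{3} + 2 V$ ($F{\left(V \right)} = 2 V + \frac{5}{3} = \frac{5}{3} + 2 V$)
$F^{3}{\left(3 + 5 \right)} = \left(\frac{5}{3} + 2 \left(3 + 5\right)\right)^{3} = \left(\frac{5}{3} + 2 \cdot 8\right)^{3} = \left(\frac{5}{3} + 16\right)^{3} = \left(\frac{53}{3}\right)^{3} = \frac{148877}{27}$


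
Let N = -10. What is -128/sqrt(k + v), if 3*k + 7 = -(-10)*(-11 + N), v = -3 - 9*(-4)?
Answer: 64*I*sqrt(354)/59 ≈ 20.409*I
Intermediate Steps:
v = 33 (v = -3 + 36 = 33)
k = -217/3 (k = -7/3 + (-(-10)*(-11 - 10))/3 = -7/3 + (-(-10)*(-21))/3 = -7/3 + (-1*210)/3 = -7/3 + (1/3)*(-210) = -7/3 - 70 = -217/3 ≈ -72.333)
-128/sqrt(k + v) = -128/sqrt(-217/3 + 33) = -128*(-I*sqrt(354)/118) = -(-64)*I*sqrt(354)/59 = 64*I*sqrt(354)/59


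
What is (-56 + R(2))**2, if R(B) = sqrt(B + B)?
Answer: 2916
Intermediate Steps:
R(B) = sqrt(2)*sqrt(B) (R(B) = sqrt(2*B) = sqrt(2)*sqrt(B))
(-56 + R(2))**2 = (-56 + sqrt(2)*sqrt(2))**2 = (-56 + 2)**2 = (-54)**2 = 2916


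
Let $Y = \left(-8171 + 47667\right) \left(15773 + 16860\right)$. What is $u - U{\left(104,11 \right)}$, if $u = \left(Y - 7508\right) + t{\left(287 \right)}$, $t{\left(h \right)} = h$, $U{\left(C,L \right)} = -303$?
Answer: $1288866050$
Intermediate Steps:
$Y = 1288872968$ ($Y = 39496 \cdot 32633 = 1288872968$)
$u = 1288865747$ ($u = \left(1288872968 - 7508\right) + 287 = 1288865460 + 287 = 1288865747$)
$u - U{\left(104,11 \right)} = 1288865747 - -303 = 1288865747 + 303 = 1288866050$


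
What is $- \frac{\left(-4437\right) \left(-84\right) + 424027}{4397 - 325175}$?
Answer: $\frac{796735}{320778} \approx 2.4838$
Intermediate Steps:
$- \frac{\left(-4437\right) \left(-84\right) + 424027}{4397 - 325175} = - \frac{372708 + 424027}{-320778} = - \frac{796735 \left(-1\right)}{320778} = \left(-1\right) \left(- \frac{796735}{320778}\right) = \frac{796735}{320778}$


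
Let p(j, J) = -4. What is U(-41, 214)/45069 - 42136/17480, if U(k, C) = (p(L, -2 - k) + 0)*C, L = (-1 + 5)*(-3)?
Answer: -10402121/4281555 ≈ -2.4295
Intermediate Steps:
L = -12 (L = 4*(-3) = -12)
U(k, C) = -4*C (U(k, C) = (-4 + 0)*C = -4*C)
U(-41, 214)/45069 - 42136/17480 = -4*214/45069 - 42136/17480 = -856*1/45069 - 42136*1/17480 = -856/45069 - 229/95 = -10402121/4281555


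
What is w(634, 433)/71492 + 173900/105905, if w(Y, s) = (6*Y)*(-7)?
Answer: 480621023/378568013 ≈ 1.2696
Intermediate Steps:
w(Y, s) = -42*Y
w(634, 433)/71492 + 173900/105905 = -42*634/71492 + 173900/105905 = -26628*1/71492 + 173900*(1/105905) = -6657/17873 + 34780/21181 = 480621023/378568013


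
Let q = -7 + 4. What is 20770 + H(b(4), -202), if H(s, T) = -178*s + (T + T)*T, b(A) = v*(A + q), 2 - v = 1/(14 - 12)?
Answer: 102111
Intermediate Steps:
q = -3
v = 3/2 (v = 2 - 1/(14 - 12) = 2 - 1/2 = 2 - 1*½ = 2 - ½ = 3/2 ≈ 1.5000)
b(A) = -9/2 + 3*A/2 (b(A) = 3*(A - 3)/2 = 3*(-3 + A)/2 = -9/2 + 3*A/2)
H(s, T) = -178*s + 2*T² (H(s, T) = -178*s + (2*T)*T = -178*s + 2*T²)
20770 + H(b(4), -202) = 20770 + (-178*(-9/2 + (3/2)*4) + 2*(-202)²) = 20770 + (-178*(-9/2 + 6) + 2*40804) = 20770 + (-178*3/2 + 81608) = 20770 + (-267 + 81608) = 20770 + 81341 = 102111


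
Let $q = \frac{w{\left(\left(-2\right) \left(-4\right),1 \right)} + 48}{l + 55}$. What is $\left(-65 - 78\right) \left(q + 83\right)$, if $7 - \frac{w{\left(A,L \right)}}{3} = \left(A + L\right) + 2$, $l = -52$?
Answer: $-13585$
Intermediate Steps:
$w{\left(A,L \right)} = 15 - 3 A - 3 L$ ($w{\left(A,L \right)} = 21 - 3 \left(\left(A + L\right) + 2\right) = 21 - 3 \left(2 + A + L\right) = 21 - \left(6 + 3 A + 3 L\right) = 15 - 3 A - 3 L$)
$q = 12$ ($q = \frac{\left(15 - 3 \left(\left(-2\right) \left(-4\right)\right) - 3\right) + 48}{-52 + 55} = \frac{\left(15 - 24 - 3\right) + 48}{3} = \left(\left(15 - 24 - 3\right) + 48\right) \frac{1}{3} = \left(-12 + 48\right) \frac{1}{3} = 36 \cdot \frac{1}{3} = 12$)
$\left(-65 - 78\right) \left(q + 83\right) = \left(-65 - 78\right) \left(12 + 83\right) = \left(-65 - 78\right) 95 = \left(-143\right) 95 = -13585$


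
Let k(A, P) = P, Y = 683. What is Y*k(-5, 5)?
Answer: 3415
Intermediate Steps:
Y*k(-5, 5) = 683*5 = 3415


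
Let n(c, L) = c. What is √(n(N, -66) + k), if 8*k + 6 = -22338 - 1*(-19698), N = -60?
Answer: I*√1563/2 ≈ 19.767*I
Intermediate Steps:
k = -1323/4 (k = -¾ + (-22338 - 1*(-19698))/8 = -¾ + (-22338 + 19698)/8 = -¾ + (⅛)*(-2640) = -¾ - 330 = -1323/4 ≈ -330.75)
√(n(N, -66) + k) = √(-60 - 1323/4) = √(-1563/4) = I*√1563/2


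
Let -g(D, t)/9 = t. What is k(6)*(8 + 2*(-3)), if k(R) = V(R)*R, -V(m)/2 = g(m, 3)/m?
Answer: 108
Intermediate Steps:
g(D, t) = -9*t
V(m) = 54/m (V(m) = -2*(-9*3)/m = -(-54)/m = 54/m)
k(R) = 54 (k(R) = (54/R)*R = 54)
k(6)*(8 + 2*(-3)) = 54*(8 + 2*(-3)) = 54*(8 - 6) = 54*2 = 108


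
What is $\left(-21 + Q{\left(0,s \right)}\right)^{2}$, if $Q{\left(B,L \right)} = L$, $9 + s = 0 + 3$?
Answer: $729$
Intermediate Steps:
$s = -6$ ($s = -9 + \left(0 + 3\right) = -9 + 3 = -6$)
$\left(-21 + Q{\left(0,s \right)}\right)^{2} = \left(-21 - 6\right)^{2} = \left(-27\right)^{2} = 729$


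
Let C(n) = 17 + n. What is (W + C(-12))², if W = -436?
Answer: 185761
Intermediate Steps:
(W + C(-12))² = (-436 + (17 - 12))² = (-436 + 5)² = (-431)² = 185761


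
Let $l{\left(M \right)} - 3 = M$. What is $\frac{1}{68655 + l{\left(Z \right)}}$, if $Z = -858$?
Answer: $\frac{1}{67800} \approx 1.4749 \cdot 10^{-5}$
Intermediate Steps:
$l{\left(M \right)} = 3 + M$
$\frac{1}{68655 + l{\left(Z \right)}} = \frac{1}{68655 + \left(3 - 858\right)} = \frac{1}{68655 - 855} = \frac{1}{67800}$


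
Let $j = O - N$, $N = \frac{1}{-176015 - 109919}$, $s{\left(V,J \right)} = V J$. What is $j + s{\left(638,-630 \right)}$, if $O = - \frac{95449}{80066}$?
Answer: $- \frac{2300469379355915}{5723397911} \approx -4.0194 \cdot 10^{5}$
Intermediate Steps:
$O = - \frac{95449}{80066}$ ($O = \left(-95449\right) \frac{1}{80066} = - \frac{95449}{80066} \approx -1.1921$)
$s{\left(V,J \right)} = J V$
$N = - \frac{1}{285934}$ ($N = \frac{1}{-285934} = - \frac{1}{285934} \approx -3.4973 \cdot 10^{-6}$)
$j = - \frac{6823008575}{5723397911}$ ($j = - \frac{95449}{80066} - - \frac{1}{285934} = - \frac{95449}{80066} + \frac{1}{285934} = - \frac{6823008575}{5723397911} \approx -1.1921$)
$j + s{\left(638,-630 \right)} = - \frac{6823008575}{5723397911} - 401940 = - \frac{2300469379355915}{5723397911}$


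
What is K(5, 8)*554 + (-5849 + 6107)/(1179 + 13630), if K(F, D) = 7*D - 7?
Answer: 402005372/14809 ≈ 27146.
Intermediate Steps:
K(F, D) = -7 + 7*D
K(5, 8)*554 + (-5849 + 6107)/(1179 + 13630) = (-7 + 7*8)*554 + (-5849 + 6107)/(1179 + 13630) = (-7 + 56)*554 + 258/14809 = 49*554 + 258*(1/14809) = 27146 + 258/14809 = 402005372/14809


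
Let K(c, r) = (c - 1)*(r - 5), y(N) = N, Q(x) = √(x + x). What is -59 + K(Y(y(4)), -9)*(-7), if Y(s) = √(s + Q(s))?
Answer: -157 + 98*√(4 + 2*√2) ≈ 99.086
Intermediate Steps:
Q(x) = √2*√x (Q(x) = √(2*x) = √2*√x)
Y(s) = √(s + √2*√s)
K(c, r) = (-1 + c)*(-5 + r)
-59 + K(Y(y(4)), -9)*(-7) = -59 + (5 - 1*(-9) - 5*√(4 + √2*√4) + √(4 + √2*√4)*(-9))*(-7) = -59 + (5 + 9 - 5*√(4 + √2*2) + √(4 + √2*2)*(-9))*(-7) = -59 + (5 + 9 - 5*√(4 + 2*√2) + √(4 + 2*√2)*(-9))*(-7) = -59 + (5 + 9 - 5*√(4 + 2*√2) - 9*√(4 + 2*√2))*(-7) = -59 + (14 - 14*√(4 + 2*√2))*(-7) = -59 + (-98 + 98*√(4 + 2*√2)) = -157 + 98*√(4 + 2*√2)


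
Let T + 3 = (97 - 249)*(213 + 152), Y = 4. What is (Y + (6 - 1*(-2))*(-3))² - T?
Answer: 55883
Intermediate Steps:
T = -55483 (T = -3 + (97 - 249)*(213 + 152) = -3 - 152*365 = -3 - 55480 = -55483)
(Y + (6 - 1*(-2))*(-3))² - T = (4 + (6 - 1*(-2))*(-3))² - 1*(-55483) = (4 + (6 + 2)*(-3))² + 55483 = (4 + 8*(-3))² + 55483 = (4 - 24)² + 55483 = (-20)² + 55483 = 400 + 55483 = 55883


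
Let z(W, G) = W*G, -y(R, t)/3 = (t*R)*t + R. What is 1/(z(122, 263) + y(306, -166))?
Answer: -1/25265240 ≈ -3.9580e-8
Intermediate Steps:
y(R, t) = -3*R - 3*R*t**2 (y(R, t) = -3*((t*R)*t + R) = -3*((R*t)*t + R) = -3*(R*t**2 + R) = -3*(R + R*t**2) = -3*R - 3*R*t**2)
z(W, G) = G*W
1/(z(122, 263) + y(306, -166)) = 1/(263*122 - 3*306*(1 + (-166)**2)) = 1/(32086 - 3*306*(1 + 27556)) = 1/(32086 - 3*306*27557) = 1/(32086 - 25297326) = 1/(-25265240) = -1/25265240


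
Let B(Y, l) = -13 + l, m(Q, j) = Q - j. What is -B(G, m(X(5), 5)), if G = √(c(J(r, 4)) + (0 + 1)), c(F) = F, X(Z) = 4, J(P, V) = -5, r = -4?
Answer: 14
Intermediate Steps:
G = 2*I (G = √(-5 + (0 + 1)) = √(-5 + 1) = √(-4) = 2*I ≈ 2.0*I)
-B(G, m(X(5), 5)) = -(-13 + (4 - 1*5)) = -(-13 + (4 - 5)) = -(-13 - 1) = -1*(-14) = 14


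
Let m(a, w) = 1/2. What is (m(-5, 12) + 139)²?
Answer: 77841/4 ≈ 19460.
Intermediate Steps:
m(a, w) = ½
(m(-5, 12) + 139)² = (½ + 139)² = (279/2)² = 77841/4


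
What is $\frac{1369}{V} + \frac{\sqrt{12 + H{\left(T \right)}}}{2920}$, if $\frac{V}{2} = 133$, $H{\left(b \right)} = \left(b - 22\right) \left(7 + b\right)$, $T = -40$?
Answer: $\frac{1369}{266} + \frac{7 \sqrt{42}}{2920} \approx 5.1622$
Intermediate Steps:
$H{\left(b \right)} = \left(-22 + b\right) \left(7 + b\right)$
$V = 266$ ($V = 2 \cdot 133 = 266$)
$\frac{1369}{V} + \frac{\sqrt{12 + H{\left(T \right)}}}{2920} = \frac{1369}{266} + \frac{\sqrt{12 - \left(-446 - 1600\right)}}{2920} = 1369 \cdot \frac{1}{266} + \sqrt{12 + \left(-154 + 1600 + 600\right)} \frac{1}{2920} = \frac{1369}{266} + \sqrt{12 + 2046} \cdot \frac{1}{2920} = \frac{1369}{266} + \sqrt{2058} \cdot \frac{1}{2920} = \frac{1369}{266} + 7 \sqrt{42} \cdot \frac{1}{2920} = \frac{1369}{266} + \frac{7 \sqrt{42}}{2920}$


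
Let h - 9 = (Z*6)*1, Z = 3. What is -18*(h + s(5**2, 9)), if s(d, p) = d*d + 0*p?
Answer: -11736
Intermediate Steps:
h = 27 (h = 9 + (3*6)*1 = 9 + 18*1 = 9 + 18 = 27)
s(d, p) = d**2 (s(d, p) = d**2 + 0 = d**2)
-18*(h + s(5**2, 9)) = -18*(27 + (5**2)**2) = -18*(27 + 25**2) = -18*(27 + 625) = -18*652 = -11736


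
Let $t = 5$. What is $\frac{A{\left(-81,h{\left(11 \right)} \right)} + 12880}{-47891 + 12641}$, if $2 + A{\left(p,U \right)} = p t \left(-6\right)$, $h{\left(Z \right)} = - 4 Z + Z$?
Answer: $- \frac{7654}{17625} \approx -0.43427$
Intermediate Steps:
$h{\left(Z \right)} = - 3 Z$
$A{\left(p,U \right)} = -2 - 30 p$ ($A{\left(p,U \right)} = -2 + p 5 \left(-6\right) = -2 + 5 p \left(-6\right) = -2 - 30 p$)
$\frac{A{\left(-81,h{\left(11 \right)} \right)} + 12880}{-47891 + 12641} = \frac{\left(-2 - -2430\right) + 12880}{-47891 + 12641} = \frac{\left(-2 + 2430\right) + 12880}{-35250} = \left(2428 + 12880\right) \left(- \frac{1}{35250}\right) = 15308 \left(- \frac{1}{35250}\right) = - \frac{7654}{17625}$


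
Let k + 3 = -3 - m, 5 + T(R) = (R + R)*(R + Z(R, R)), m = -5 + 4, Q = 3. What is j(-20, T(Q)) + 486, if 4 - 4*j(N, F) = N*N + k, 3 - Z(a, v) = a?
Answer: 1553/4 ≈ 388.25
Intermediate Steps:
Z(a, v) = 3 - a
m = -1
T(R) = -5 + 6*R (T(R) = -5 + (R + R)*(R + (3 - R)) = -5 + (2*R)*3 = -5 + 6*R)
k = -5 (k = -3 + (-3 - 1*(-1)) = -3 + (-3 + 1) = -3 - 2 = -5)
j(N, F) = 9/4 - N**2/4 (j(N, F) = 1 - (N*N - 5)/4 = 1 - (N**2 - 5)/4 = 1 - (-5 + N**2)/4 = 1 + (5/4 - N**2/4) = 9/4 - N**2/4)
j(-20, T(Q)) + 486 = (9/4 - 1/4*(-20)**2) + 486 = (9/4 - 1/4*400) + 486 = (9/4 - 100) + 486 = -391/4 + 486 = 1553/4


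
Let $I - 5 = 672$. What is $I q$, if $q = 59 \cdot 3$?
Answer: $119829$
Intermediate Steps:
$I = 677$ ($I = 5 + 672 = 677$)
$q = 177$
$I q = 677 \cdot 177 = 119829$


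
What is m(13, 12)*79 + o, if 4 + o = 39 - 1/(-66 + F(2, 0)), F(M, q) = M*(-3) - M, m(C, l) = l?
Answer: 72743/74 ≈ 983.01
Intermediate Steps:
F(M, q) = -4*M (F(M, q) = -3*M - M = -4*M)
o = 2591/74 (o = -4 + (39 - 1/(-66 - 4*2)) = -4 + (39 - 1/(-66 - 8)) = -4 + (39 - 1/(-74)) = -4 + (39 - 1*(-1/74)) = -4 + (39 + 1/74) = -4 + 2887/74 = 2591/74 ≈ 35.013)
m(13, 12)*79 + o = 12*79 + 2591/74 = 948 + 2591/74 = 72743/74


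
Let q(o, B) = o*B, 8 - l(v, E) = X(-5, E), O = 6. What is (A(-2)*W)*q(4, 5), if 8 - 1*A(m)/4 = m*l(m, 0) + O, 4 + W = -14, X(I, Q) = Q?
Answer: -25920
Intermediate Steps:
W = -18 (W = -4 - 14 = -18)
l(v, E) = 8 - E
q(o, B) = B*o
A(m) = 8 - 32*m (A(m) = 32 - 4*(m*(8 - 1*0) + 6) = 32 - 4*(m*(8 + 0) + 6) = 32 - 4*(m*8 + 6) = 32 - 4*(8*m + 6) = 32 - 4*(6 + 8*m) = 32 + (-24 - 32*m) = 8 - 32*m)
(A(-2)*W)*q(4, 5) = ((8 - 32*(-2))*(-18))*(5*4) = ((8 + 64)*(-18))*20 = (72*(-18))*20 = -1296*20 = -25920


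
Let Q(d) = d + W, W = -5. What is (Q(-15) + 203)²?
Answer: 33489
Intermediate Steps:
Q(d) = -5 + d (Q(d) = d - 5 = -5 + d)
(Q(-15) + 203)² = ((-5 - 15) + 203)² = (-20 + 203)² = 183² = 33489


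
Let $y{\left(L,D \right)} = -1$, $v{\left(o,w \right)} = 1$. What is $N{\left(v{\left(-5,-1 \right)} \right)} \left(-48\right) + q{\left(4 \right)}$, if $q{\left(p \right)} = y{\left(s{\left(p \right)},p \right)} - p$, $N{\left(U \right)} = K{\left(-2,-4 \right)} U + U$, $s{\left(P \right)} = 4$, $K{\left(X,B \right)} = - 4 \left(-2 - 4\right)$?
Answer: $-1205$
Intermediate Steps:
$K{\left(X,B \right)} = 24$ ($K{\left(X,B \right)} = \left(-4\right) \left(-6\right) = 24$)
$N{\left(U \right)} = 25 U$ ($N{\left(U \right)} = 24 U + U = 25 U$)
$q{\left(p \right)} = -1 - p$
$N{\left(v{\left(-5,-1 \right)} \right)} \left(-48\right) + q{\left(4 \right)} = 25 \cdot 1 \left(-48\right) - 5 = 25 \left(-48\right) - 5 = -1200 - 5 = -1205$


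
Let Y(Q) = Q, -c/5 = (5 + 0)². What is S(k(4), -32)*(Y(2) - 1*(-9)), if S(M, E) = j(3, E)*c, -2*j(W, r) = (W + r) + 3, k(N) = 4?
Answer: -17875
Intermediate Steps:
c = -125 (c = -5*(5 + 0)² = -5*5² = -5*25 = -125)
j(W, r) = -3/2 - W/2 - r/2 (j(W, r) = -((W + r) + 3)/2 = -(3 + W + r)/2 = -3/2 - W/2 - r/2)
S(M, E) = 375 + 125*E/2 (S(M, E) = (-3/2 - ½*3 - E/2)*(-125) = (-3/2 - 3/2 - E/2)*(-125) = (-3 - E/2)*(-125) = 375 + 125*E/2)
S(k(4), -32)*(Y(2) - 1*(-9)) = (375 + (125/2)*(-32))*(2 - 1*(-9)) = (375 - 2000)*(2 + 9) = -1625*11 = -17875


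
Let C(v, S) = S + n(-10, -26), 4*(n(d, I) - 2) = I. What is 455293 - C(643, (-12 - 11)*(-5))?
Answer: 910365/2 ≈ 4.5518e+5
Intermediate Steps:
n(d, I) = 2 + I/4
C(v, S) = -9/2 + S (C(v, S) = S + (2 + (¼)*(-26)) = S + (2 - 13/2) = S - 9/2 = -9/2 + S)
455293 - C(643, (-12 - 11)*(-5)) = 455293 - (-9/2 + (-12 - 11)*(-5)) = 455293 - (-9/2 - 23*(-5)) = 455293 - (-9/2 + 115) = 455293 - 1*221/2 = 455293 - 221/2 = 910365/2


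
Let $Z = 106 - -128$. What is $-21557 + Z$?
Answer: $-21323$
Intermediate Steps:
$Z = 234$ ($Z = 106 + 128 = 234$)
$-21557 + Z = -21557 + 234 = -21323$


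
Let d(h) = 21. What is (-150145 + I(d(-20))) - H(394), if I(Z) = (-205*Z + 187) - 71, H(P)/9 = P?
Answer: -157880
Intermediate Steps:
H(P) = 9*P
I(Z) = 116 - 205*Z (I(Z) = (187 - 205*Z) - 71 = 116 - 205*Z)
(-150145 + I(d(-20))) - H(394) = (-150145 + (116 - 205*21)) - 9*394 = (-150145 + (116 - 4305)) - 1*3546 = (-150145 - 4189) - 3546 = -154334 - 3546 = -157880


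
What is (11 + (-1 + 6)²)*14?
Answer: 504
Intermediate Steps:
(11 + (-1 + 6)²)*14 = (11 + 5²)*14 = (11 + 25)*14 = 36*14 = 504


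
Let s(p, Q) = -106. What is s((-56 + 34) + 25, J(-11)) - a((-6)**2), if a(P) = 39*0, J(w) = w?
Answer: -106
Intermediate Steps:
a(P) = 0
s((-56 + 34) + 25, J(-11)) - a((-6)**2) = -106 - 1*0 = -106 + 0 = -106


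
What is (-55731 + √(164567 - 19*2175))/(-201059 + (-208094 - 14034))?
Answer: 55731/423187 - √123242/423187 ≈ 0.13086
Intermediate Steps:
(-55731 + √(164567 - 19*2175))/(-201059 + (-208094 - 14034)) = (-55731 + √(164567 - 41325))/(-201059 - 222128) = (-55731 + √123242)/(-423187) = (-55731 + √123242)*(-1/423187) = 55731/423187 - √123242/423187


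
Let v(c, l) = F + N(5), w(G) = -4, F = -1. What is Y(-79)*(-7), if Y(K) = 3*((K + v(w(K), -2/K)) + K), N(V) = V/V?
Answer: 3318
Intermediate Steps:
N(V) = 1
v(c, l) = 0 (v(c, l) = -1 + 1 = 0)
Y(K) = 6*K (Y(K) = 3*((K + 0) + K) = 3*(K + K) = 3*(2*K) = 6*K)
Y(-79)*(-7) = (6*(-79))*(-7) = -474*(-7) = 3318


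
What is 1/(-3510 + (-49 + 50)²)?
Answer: -1/3509 ≈ -0.00028498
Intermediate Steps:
1/(-3510 + (-49 + 50)²) = 1/(-3510 + 1²) = 1/(-3510 + 1) = 1/(-3509) = -1/3509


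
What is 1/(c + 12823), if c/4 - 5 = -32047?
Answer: -1/115345 ≈ -8.6696e-6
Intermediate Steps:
c = -128168 (c = 20 + 4*(-32047) = 20 - 128188 = -128168)
1/(c + 12823) = 1/(-128168 + 12823) = 1/(-115345) = -1/115345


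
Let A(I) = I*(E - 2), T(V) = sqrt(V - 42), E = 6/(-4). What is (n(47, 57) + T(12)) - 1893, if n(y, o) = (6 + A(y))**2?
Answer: 92917/4 + I*sqrt(30) ≈ 23229.0 + 5.4772*I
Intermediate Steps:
E = -3/2 (E = 6*(-1/4) = -3/2 ≈ -1.5000)
T(V) = sqrt(-42 + V)
A(I) = -7*I/2 (A(I) = I*(-3/2 - 2) = I*(-7/2) = -7*I/2)
n(y, o) = (6 - 7*y/2)**2
(n(47, 57) + T(12)) - 1893 = ((-12 + 7*47)**2/4 + sqrt(-42 + 12)) - 1893 = ((-12 + 329)**2/4 + sqrt(-30)) - 1893 = ((1/4)*317**2 + I*sqrt(30)) - 1893 = ((1/4)*100489 + I*sqrt(30)) - 1893 = (100489/4 + I*sqrt(30)) - 1893 = 92917/4 + I*sqrt(30)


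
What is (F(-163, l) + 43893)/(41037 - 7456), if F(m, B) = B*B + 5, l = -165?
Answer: 71123/33581 ≈ 2.1180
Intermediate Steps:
F(m, B) = 5 + B² (F(m, B) = B² + 5 = 5 + B²)
(F(-163, l) + 43893)/(41037 - 7456) = ((5 + (-165)²) + 43893)/(41037 - 7456) = ((5 + 27225) + 43893)/33581 = (27230 + 43893)*(1/33581) = 71123*(1/33581) = 71123/33581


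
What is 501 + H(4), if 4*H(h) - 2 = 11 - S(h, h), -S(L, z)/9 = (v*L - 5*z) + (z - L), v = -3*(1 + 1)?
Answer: 1621/4 ≈ 405.25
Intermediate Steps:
v = -6 (v = -3*2 = -6)
S(L, z) = 36*z + 63*L (S(L, z) = -9*((-6*L - 5*z) + (z - L)) = -9*(-7*L - 4*z) = 36*z + 63*L)
H(h) = 13/4 - 99*h/4 (H(h) = ½ + (11 - (36*h + 63*h))/4 = ½ + (11 - 99*h)/4 = ½ + (11/4 - 99*h/4) = 13/4 - 99*h/4)
501 + H(4) = 501 + (13/4 - 99/4*4) = 501 + (13/4 - 99) = 501 - 383/4 = 1621/4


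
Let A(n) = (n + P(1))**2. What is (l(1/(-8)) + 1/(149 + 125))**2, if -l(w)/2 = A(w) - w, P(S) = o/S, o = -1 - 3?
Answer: 22581974529/19219456 ≈ 1175.0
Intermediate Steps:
o = -4
P(S) = -4/S
A(n) = (-4 + n)**2 (A(n) = (n - 4/1)**2 = (n - 4*1)**2 = (n - 4)**2 = (-4 + n)**2)
l(w) = -2*(-4 + w)**2 + 2*w (l(w) = -2*((-4 + w)**2 - w) = -2*(-4 + w)**2 + 2*w)
(l(1/(-8)) + 1/(149 + 125))**2 = ((-2*(-4 + 1/(-8))**2 + 2/(-8)) + 1/(149 + 125))**2 = ((-2*(-4 - 1/8)**2 + 2*(-1/8)) + 1/274)**2 = ((-2*(-33/8)**2 - 1/4) + 1/274)**2 = ((-2*1089/64 - 1/4) + 1/274)**2 = ((-1089/32 - 1/4) + 1/274)**2 = (-1097/32 + 1/274)**2 = (-150273/4384)**2 = 22581974529/19219456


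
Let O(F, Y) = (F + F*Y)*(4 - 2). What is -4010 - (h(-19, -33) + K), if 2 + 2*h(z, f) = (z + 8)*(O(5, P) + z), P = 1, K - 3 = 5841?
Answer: -19695/2 ≈ -9847.5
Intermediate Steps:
K = 5844 (K = 3 + 5841 = 5844)
O(F, Y) = 2*F + 2*F*Y (O(F, Y) = (F + F*Y)*2 = 2*F + 2*F*Y)
h(z, f) = -1 + (8 + z)*(20 + z)/2 (h(z, f) = -1 + ((z + 8)*(2*5*(1 + 1) + z))/2 = -1 + ((8 + z)*(2*5*2 + z))/2 = -1 + ((8 + z)*(20 + z))/2 = -1 + (8 + z)*(20 + z)/2)
-4010 - (h(-19, -33) + K) = -4010 - ((79 + (½)*(-19)² + 14*(-19)) + 5844) = -4010 - ((79 + (½)*361 - 266) + 5844) = -4010 - ((79 + 361/2 - 266) + 5844) = -4010 - (-13/2 + 5844) = -4010 - 1*11675/2 = -4010 - 11675/2 = -19695/2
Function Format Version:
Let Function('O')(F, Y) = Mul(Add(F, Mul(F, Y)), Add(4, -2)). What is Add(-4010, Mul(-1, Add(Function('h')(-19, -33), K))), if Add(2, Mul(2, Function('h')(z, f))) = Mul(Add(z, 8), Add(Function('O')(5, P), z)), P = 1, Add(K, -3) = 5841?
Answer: Rational(-19695, 2) ≈ -9847.5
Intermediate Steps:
K = 5844 (K = Add(3, 5841) = 5844)
Function('O')(F, Y) = Add(Mul(2, F), Mul(2, F, Y)) (Function('O')(F, Y) = Mul(Add(F, Mul(F, Y)), 2) = Add(Mul(2, F), Mul(2, F, Y)))
Function('h')(z, f) = Add(-1, Mul(Rational(1, 2), Add(8, z), Add(20, z))) (Function('h')(z, f) = Add(-1, Mul(Rational(1, 2), Mul(Add(z, 8), Add(Mul(2, 5, Add(1, 1)), z)))) = Add(-1, Mul(Rational(1, 2), Mul(Add(8, z), Add(Mul(2, 5, 2), z)))) = Add(-1, Mul(Rational(1, 2), Mul(Add(8, z), Add(20, z)))) = Add(-1, Mul(Rational(1, 2), Add(8, z), Add(20, z))))
Add(-4010, Mul(-1, Add(Function('h')(-19, -33), K))) = Add(-4010, Mul(-1, Add(Add(79, Mul(Rational(1, 2), Pow(-19, 2)), Mul(14, -19)), 5844))) = Add(-4010, Mul(-1, Add(Add(79, Mul(Rational(1, 2), 361), -266), 5844))) = Add(-4010, Mul(-1, Add(Add(79, Rational(361, 2), -266), 5844))) = Add(-4010, Mul(-1, Add(Rational(-13, 2), 5844))) = Add(-4010, Mul(-1, Rational(11675, 2))) = Add(-4010, Rational(-11675, 2)) = Rational(-19695, 2)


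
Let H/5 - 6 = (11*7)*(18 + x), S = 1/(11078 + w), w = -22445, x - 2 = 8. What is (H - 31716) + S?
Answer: -237638503/11367 ≈ -20906.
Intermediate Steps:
x = 10 (x = 2 + 8 = 10)
S = -1/11367 (S = 1/(11078 - 22445) = 1/(-11367) = -1/11367 ≈ -8.7974e-5)
H = 10810 (H = 30 + 5*((11*7)*(18 + 10)) = 30 + 5*(77*28) = 30 + 5*2156 = 30 + 10780 = 10810)
(H - 31716) + S = (10810 - 31716) - 1/11367 = -20906 - 1/11367 = -237638503/11367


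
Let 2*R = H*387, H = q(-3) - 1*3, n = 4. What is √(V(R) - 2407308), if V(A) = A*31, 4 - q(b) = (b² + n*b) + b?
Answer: I*√9461274/2 ≈ 1538.0*I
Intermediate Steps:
q(b) = 4 - b² - 5*b (q(b) = 4 - ((b² + 4*b) + b) = 4 - (b² + 5*b) = 4 + (-b² - 5*b) = 4 - b² - 5*b)
H = 7 (H = (4 - 1*(-3)² - 5*(-3)) - 1*3 = (4 - 1*9 + 15) - 3 = (4 - 9 + 15) - 3 = 10 - 3 = 7)
R = 2709/2 (R = (7*387)/2 = (½)*2709 = 2709/2 ≈ 1354.5)
V(A) = 31*A
√(V(R) - 2407308) = √(31*(2709/2) - 2407308) = √(83979/2 - 2407308) = √(-4730637/2) = I*√9461274/2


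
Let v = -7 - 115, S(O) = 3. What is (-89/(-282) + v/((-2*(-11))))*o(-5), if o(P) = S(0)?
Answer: -16223/1034 ≈ -15.690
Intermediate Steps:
o(P) = 3
v = -122
(-89/(-282) + v/((-2*(-11))))*o(-5) = (-89/(-282) - 122/((-2*(-11))))*3 = (-89*(-1/282) - 122/22)*3 = (89/282 - 122*1/22)*3 = (89/282 - 61/11)*3 = -16223/3102*3 = -16223/1034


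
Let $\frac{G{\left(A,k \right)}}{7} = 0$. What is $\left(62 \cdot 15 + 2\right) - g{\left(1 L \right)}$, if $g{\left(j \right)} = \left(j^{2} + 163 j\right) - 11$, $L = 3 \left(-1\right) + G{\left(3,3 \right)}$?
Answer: $1423$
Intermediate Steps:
$G{\left(A,k \right)} = 0$ ($G{\left(A,k \right)} = 7 \cdot 0 = 0$)
$L = -3$ ($L = 3 \left(-1\right) + 0 = -3 + 0 = -3$)
$g{\left(j \right)} = -11 + j^{2} + 163 j$
$\left(62 \cdot 15 + 2\right) - g{\left(1 L \right)} = \left(62 \cdot 15 + 2\right) - \left(-11 + \left(1 \left(-3\right)\right)^{2} + 163 \cdot 1 \left(-3\right)\right) = \left(930 + 2\right) - \left(-11 + \left(-3\right)^{2} + 163 \left(-3\right)\right) = 932 - \left(-11 + 9 - 489\right) = 932 - -491 = 932 + 491 = 1423$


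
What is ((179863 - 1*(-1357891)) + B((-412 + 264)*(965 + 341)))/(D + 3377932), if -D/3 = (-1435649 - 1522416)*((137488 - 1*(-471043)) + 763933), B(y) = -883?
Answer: 219553/1739930934916 ≈ 1.2618e-7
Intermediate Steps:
D = 12179513166480 (D = -3*(-1435649 - 1522416)*((137488 - 1*(-471043)) + 763933) = -(-8874195)*((137488 + 471043) + 763933) = -(-8874195)*(608531 + 763933) = -(-8874195)*1372464 = -3*(-4059837722160) = 12179513166480)
((179863 - 1*(-1357891)) + B((-412 + 264)*(965 + 341)))/(D + 3377932) = ((179863 - 1*(-1357891)) - 883)/(12179513166480 + 3377932) = ((179863 + 1357891) - 883)/12179516544412 = (1537754 - 883)*(1/12179516544412) = 1536871*(1/12179516544412) = 219553/1739930934916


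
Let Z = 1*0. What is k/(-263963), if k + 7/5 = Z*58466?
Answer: 1/188545 ≈ 5.3038e-6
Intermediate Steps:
Z = 0
k = -7/5 (k = -7/5 + 0*58466 = -7/5 + 0 = -7/5 ≈ -1.4000)
k/(-263963) = -7/5/(-263963) = -7/5*(-1/263963) = 1/188545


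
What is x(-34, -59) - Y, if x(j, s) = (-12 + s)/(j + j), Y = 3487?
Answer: -237045/68 ≈ -3486.0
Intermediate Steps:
x(j, s) = (-12 + s)/(2*j) (x(j, s) = (-12 + s)/((2*j)) = (-12 + s)*(1/(2*j)) = (-12 + s)/(2*j))
x(-34, -59) - Y = (½)*(-12 - 59)/(-34) - 1*3487 = (½)*(-1/34)*(-71) - 3487 = 71/68 - 3487 = -237045/68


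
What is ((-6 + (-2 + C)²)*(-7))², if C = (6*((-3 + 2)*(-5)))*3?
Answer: 2933955556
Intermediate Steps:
C = 90 (C = (6*(-1*(-5)))*3 = (6*5)*3 = 30*3 = 90)
((-6 + (-2 + C)²)*(-7))² = ((-6 + (-2 + 90)²)*(-7))² = ((-6 + 88²)*(-7))² = ((-6 + 7744)*(-7))² = (7738*(-7))² = (-54166)² = 2933955556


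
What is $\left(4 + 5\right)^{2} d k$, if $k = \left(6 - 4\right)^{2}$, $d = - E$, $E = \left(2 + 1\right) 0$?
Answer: $0$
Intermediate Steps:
$E = 0$ ($E = 3 \cdot 0 = 0$)
$d = 0$ ($d = \left(-1\right) 0 = 0$)
$k = 4$ ($k = 2^{2} = 4$)
$\left(4 + 5\right)^{2} d k = \left(4 + 5\right)^{2} \cdot 0 \cdot 4 = 9^{2} \cdot 0 \cdot 4 = 81 \cdot 0 \cdot 4 = 0 \cdot 4 = 0$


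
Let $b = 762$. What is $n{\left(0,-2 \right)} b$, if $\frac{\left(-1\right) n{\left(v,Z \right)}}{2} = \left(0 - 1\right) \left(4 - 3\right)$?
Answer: $1524$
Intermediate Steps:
$n{\left(v,Z \right)} = 2$ ($n{\left(v,Z \right)} = - 2 \left(0 - 1\right) \left(4 - 3\right) = - 2 \left(\left(-1\right) 1\right) = \left(-2\right) \left(-1\right) = 2$)
$n{\left(0,-2 \right)} b = 2 \cdot 762 = 1524$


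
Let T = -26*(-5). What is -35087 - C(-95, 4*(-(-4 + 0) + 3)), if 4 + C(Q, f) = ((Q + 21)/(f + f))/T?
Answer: -127702083/3640 ≈ -35083.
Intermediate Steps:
T = 130
C(Q, f) = -4 + (21 + Q)/(260*f) (C(Q, f) = -4 + ((Q + 21)/(f + f))/130 = -4 + ((21 + Q)/((2*f)))*(1/130) = -4 + ((21 + Q)*(1/(2*f)))*(1/130) = -4 + ((21 + Q)/(2*f))*(1/130) = -4 + (21 + Q)/(260*f))
-35087 - C(-95, 4*(-(-4 + 0) + 3)) = -35087 - (21 - 95 - 4160*(-(-4 + 0) + 3))/(260*(4*(-(-4 + 0) + 3))) = -35087 - (21 - 95 - 4160*(-1*(-4) + 3))/(260*(4*(-1*(-4) + 3))) = -35087 - (21 - 95 - 4160*(4 + 3))/(260*(4*(4 + 3))) = -35087 - (21 - 95 - 4160*7)/(260*(4*7)) = -35087 - (21 - 95 - 1040*28)/(260*28) = -35087 - (21 - 95 - 29120)/(260*28) = -35087 - (-29194)/(260*28) = -35087 - 1*(-14597/3640) = -35087 + 14597/3640 = -127702083/3640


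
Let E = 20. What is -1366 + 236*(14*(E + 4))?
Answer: 77930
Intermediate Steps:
-1366 + 236*(14*(E + 4)) = -1366 + 236*(14*(20 + 4)) = -1366 + 236*(14*24) = -1366 + 236*336 = -1366 + 79296 = 77930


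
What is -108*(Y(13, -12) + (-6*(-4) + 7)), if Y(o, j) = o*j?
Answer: 13500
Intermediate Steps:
Y(o, j) = j*o
-108*(Y(13, -12) + (-6*(-4) + 7)) = -108*(-12*13 + (-6*(-4) + 7)) = -108*(-156 + (24 + 7)) = -108*(-156 + 31) = -108*(-125) = 13500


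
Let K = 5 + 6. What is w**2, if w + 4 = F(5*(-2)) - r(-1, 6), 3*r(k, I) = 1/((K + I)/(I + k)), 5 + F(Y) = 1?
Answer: 170569/2601 ≈ 65.578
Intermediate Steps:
K = 11
F(Y) = -4 (F(Y) = -5 + 1 = -4)
r(k, I) = (I + k)/(3*(11 + I)) (r(k, I) = 1/(3*(((11 + I)/(I + k)))) = ((I + k)/(11 + I))/3 = (I + k)/(3*(11 + I)))
w = -413/51 (w = -4 + (-4 - (6 - 1)/(3*(11 + 6))) = -4 + (-4 - 5/(3*17)) = -4 + (-4 - 1*5/51) = -4 + (-4 - 5/51) = -4 - 209/51 = -413/51 ≈ -8.0980)
w**2 = (-413/51)**2 = 170569/2601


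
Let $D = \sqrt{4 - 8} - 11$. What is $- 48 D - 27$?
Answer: $501 - 96 i \approx 501.0 - 96.0 i$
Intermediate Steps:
$D = -11 + 2 i$ ($D = \sqrt{-4} - 11 = 2 i - 11 = -11 + 2 i \approx -11.0 + 2.0 i$)
$- 48 D - 27 = - 48 \left(-11 + 2 i\right) - 27 = \left(528 - 96 i\right) - 27 = 501 - 96 i$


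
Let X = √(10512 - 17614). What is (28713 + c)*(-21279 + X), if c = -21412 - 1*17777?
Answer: 222918804 - 10476*I*√7102 ≈ 2.2292e+8 - 8.8285e+5*I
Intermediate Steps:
X = I*√7102 (X = √(-7102) = I*√7102 ≈ 84.273*I)
c = -39189 (c = -21412 - 17777 = -39189)
(28713 + c)*(-21279 + X) = (28713 - 39189)*(-21279 + I*√7102) = -10476*(-21279 + I*√7102) = 222918804 - 10476*I*√7102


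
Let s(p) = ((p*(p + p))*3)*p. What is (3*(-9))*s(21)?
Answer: -1500282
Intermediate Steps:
s(p) = 6*p³ (s(p) = ((p*(2*p))*3)*p = ((2*p²)*3)*p = (6*p²)*p = 6*p³)
(3*(-9))*s(21) = (3*(-9))*(6*21³) = -162*9261 = -27*55566 = -1500282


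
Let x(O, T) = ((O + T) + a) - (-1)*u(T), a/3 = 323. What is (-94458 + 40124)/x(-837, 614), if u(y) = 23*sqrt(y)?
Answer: -20266582/115855 + 624841*sqrt(614)/115855 ≈ -41.290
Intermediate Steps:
a = 969 (a = 3*323 = 969)
x(O, T) = 969 + O + T + 23*sqrt(T) (x(O, T) = ((O + T) + 969) - (-1)*23*sqrt(T) = (969 + O + T) - (-23)*sqrt(T) = (969 + O + T) + 23*sqrt(T) = 969 + O + T + 23*sqrt(T))
(-94458 + 40124)/x(-837, 614) = (-94458 + 40124)/(969 - 837 + 614 + 23*sqrt(614)) = -54334/(746 + 23*sqrt(614))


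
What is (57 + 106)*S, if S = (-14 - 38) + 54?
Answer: 326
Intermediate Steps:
S = 2 (S = -52 + 54 = 2)
(57 + 106)*S = (57 + 106)*2 = 163*2 = 326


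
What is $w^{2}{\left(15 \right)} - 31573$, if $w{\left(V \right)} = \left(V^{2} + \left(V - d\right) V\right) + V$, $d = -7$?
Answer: $293327$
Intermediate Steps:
$w{\left(V \right)} = V + V^{2} + V \left(7 + V\right)$ ($w{\left(V \right)} = \left(V^{2} + \left(V - -7\right) V\right) + V = \left(V^{2} + \left(V + 7\right) V\right) + V = \left(V^{2} + \left(7 + V\right) V\right) + V = \left(V^{2} + V \left(7 + V\right)\right) + V = V + V^{2} + V \left(7 + V\right)$)
$w^{2}{\left(15 \right)} - 31573 = \left(2 \cdot 15 \left(4 + 15\right)\right)^{2} - 31573 = \left(2 \cdot 15 \cdot 19\right)^{2} - 31573 = 570^{2} - 31573 = 324900 - 31573 = 293327$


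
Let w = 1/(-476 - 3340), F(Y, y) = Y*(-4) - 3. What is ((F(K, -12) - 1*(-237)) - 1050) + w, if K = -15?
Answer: -2884897/3816 ≈ -756.00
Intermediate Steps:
F(Y, y) = -3 - 4*Y (F(Y, y) = -4*Y - 3 = -3 - 4*Y)
w = -1/3816 (w = 1/(-3816) = -1/3816 ≈ -0.00026205)
((F(K, -12) - 1*(-237)) - 1050) + w = (((-3 - 4*(-15)) - 1*(-237)) - 1050) - 1/3816 = (((-3 + 60) + 237) - 1050) - 1/3816 = ((57 + 237) - 1050) - 1/3816 = (294 - 1050) - 1/3816 = -756 - 1/3816 = -2884897/3816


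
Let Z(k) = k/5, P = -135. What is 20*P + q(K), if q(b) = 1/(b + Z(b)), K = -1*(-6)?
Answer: -97195/36 ≈ -2699.9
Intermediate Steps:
K = 6
Z(k) = k/5 (Z(k) = k*(⅕) = k/5)
q(b) = 5/(6*b) (q(b) = 1/(b + b/5) = 1/(6*b/5) = 5/(6*b))
20*P + q(K) = 20*(-135) + (⅚)/6 = -2700 + (⅚)*(⅙) = -2700 + 5/36 = -97195/36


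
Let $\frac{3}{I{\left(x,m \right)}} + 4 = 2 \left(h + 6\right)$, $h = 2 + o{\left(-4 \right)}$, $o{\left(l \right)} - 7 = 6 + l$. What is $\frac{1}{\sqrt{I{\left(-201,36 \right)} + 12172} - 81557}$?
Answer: $- \frac{815570}{66515320769} - \frac{\sqrt{1217210}}{66515320769} \approx -1.2278 \cdot 10^{-5}$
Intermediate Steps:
$o{\left(l \right)} = 13 + l$ ($o{\left(l \right)} = 7 + \left(6 + l\right) = 13 + l$)
$h = 11$ ($h = 2 + \left(13 - 4\right) = 2 + 9 = 11$)
$I{\left(x,m \right)} = \frac{1}{10}$ ($I{\left(x,m \right)} = \frac{3}{-4 + 2 \left(11 + 6\right)} = \frac{3}{-4 + 2 \cdot 17} = \frac{3}{-4 + 34} = \frac{3}{30} = 3 \cdot \frac{1}{30} = \frac{1}{10}$)
$\frac{1}{\sqrt{I{\left(-201,36 \right)} + 12172} - 81557} = \frac{1}{\sqrt{\frac{1}{10} + 12172} - 81557} = \frac{1}{\sqrt{\frac{121721}{10}} - 81557} = \frac{1}{\frac{\sqrt{1217210}}{10} - 81557} = \frac{1}{-81557 + \frac{\sqrt{1217210}}{10}}$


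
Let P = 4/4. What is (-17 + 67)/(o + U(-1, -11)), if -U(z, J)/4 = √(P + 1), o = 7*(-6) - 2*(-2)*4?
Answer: -325/161 + 50*√2/161 ≈ -1.5794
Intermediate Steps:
P = 1 (P = 4*(¼) = 1)
o = -26 (o = -42 + 4*4 = -42 + 16 = -26)
U(z, J) = -4*√2 (U(z, J) = -4*√(1 + 1) = -4*√2)
(-17 + 67)/(o + U(-1, -11)) = (-17 + 67)/(-26 - 4*√2) = 50/(-26 - 4*√2)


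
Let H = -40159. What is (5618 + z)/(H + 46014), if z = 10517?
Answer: 3227/1171 ≈ 2.7558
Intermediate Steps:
(5618 + z)/(H + 46014) = (5618 + 10517)/(-40159 + 46014) = 16135/5855 = 16135*(1/5855) = 3227/1171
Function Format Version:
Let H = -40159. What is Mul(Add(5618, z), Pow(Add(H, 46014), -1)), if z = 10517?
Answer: Rational(3227, 1171) ≈ 2.7558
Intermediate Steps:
Mul(Add(5618, z), Pow(Add(H, 46014), -1)) = Mul(Add(5618, 10517), Pow(Add(-40159, 46014), -1)) = Mul(16135, Pow(5855, -1)) = Mul(16135, Rational(1, 5855)) = Rational(3227, 1171)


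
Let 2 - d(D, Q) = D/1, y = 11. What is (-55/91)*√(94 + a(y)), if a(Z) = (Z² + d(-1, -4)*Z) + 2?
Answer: -275*√10/91 ≈ -9.5563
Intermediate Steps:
d(D, Q) = 2 - D (d(D, Q) = 2 - D/1 = 2 - D)
a(Z) = 2 + Z² + 3*Z (a(Z) = (Z² + (2 - 1*(-1))*Z) + 2 = (Z² + (2 + 1)*Z) + 2 = (Z² + 3*Z) + 2 = 2 + Z² + 3*Z)
(-55/91)*√(94 + a(y)) = (-55/91)*√(94 + (2 + 11² + 3*11)) = (-55*1/91)*√(94 + (2 + 121 + 33)) = -55*√(94 + 156)/91 = -275*√10/91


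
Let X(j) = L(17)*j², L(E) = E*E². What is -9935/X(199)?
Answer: -9935/194559713 ≈ -5.1064e-5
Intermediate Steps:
L(E) = E³
X(j) = 4913*j² (X(j) = 17³*j² = 4913*j²)
-9935/X(199) = -9935/(4913*199²) = -9935/(4913*39601) = -9935/194559713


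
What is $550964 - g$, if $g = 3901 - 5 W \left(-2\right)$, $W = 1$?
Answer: $511954$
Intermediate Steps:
$g = 39010$ ($g = 3901 \left(-5\right) 1 \left(-2\right) = 3901 \left(\left(-5\right) \left(-2\right)\right) = 3901 \cdot 10 = 39010$)
$550964 - g = 550964 - 39010 = 511954$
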